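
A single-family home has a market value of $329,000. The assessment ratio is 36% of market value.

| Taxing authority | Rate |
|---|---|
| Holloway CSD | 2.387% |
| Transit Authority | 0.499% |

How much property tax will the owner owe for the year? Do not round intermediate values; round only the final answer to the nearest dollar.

Assessed value = $329,000 × 0.36 = $118,440
Holloway CSD: $118,440 × 0.02387 = $2,827.1628
Transit Authority: $118,440 × 0.00499 = $591.0156
Total = $2,827.1628 + $591.0156 = $3,418.1784

$3,418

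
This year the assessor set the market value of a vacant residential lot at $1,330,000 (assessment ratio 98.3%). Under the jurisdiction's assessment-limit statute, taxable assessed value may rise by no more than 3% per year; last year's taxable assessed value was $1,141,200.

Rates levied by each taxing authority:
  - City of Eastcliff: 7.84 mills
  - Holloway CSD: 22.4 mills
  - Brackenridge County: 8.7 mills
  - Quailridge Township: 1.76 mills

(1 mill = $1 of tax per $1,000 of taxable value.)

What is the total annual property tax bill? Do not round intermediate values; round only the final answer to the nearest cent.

$47,840.25

Uncapped assessed value = $1,330,000 × 0.983 = $1,307,390
Cap limit = $1,141,200 × 1.03 = $1,175,436
Taxable assessed value = min($1,307,390, $1,175,436) = $1,175,436 (cap binds)
City of Eastcliff: $1,175,436 × 0.00784 = $9,215.41824
Holloway CSD: $1,175,436 × 0.0224 = $26,329.7664
Brackenridge County: $1,175,436 × 0.0087 = $10,226.2932
Quailridge Township: $1,175,436 × 0.00176 = $2,068.76736
Total = $47,840.2452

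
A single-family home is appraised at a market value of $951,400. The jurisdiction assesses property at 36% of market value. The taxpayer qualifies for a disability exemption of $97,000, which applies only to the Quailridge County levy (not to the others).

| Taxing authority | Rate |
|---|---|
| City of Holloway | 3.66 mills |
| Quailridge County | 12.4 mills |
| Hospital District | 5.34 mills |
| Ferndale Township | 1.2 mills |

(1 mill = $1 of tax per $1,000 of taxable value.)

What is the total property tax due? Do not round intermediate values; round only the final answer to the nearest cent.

Assessed value = $951,400 × 0.36 = $342,504
City of Holloway: $342,504 × 0.00366 = $1,253.56464
Quailridge County: ($342,504 − $97,000) × 0.0124 = $245,504 × 0.0124 = $3,044.2496
Hospital District: $342,504 × 0.00534 = $1,828.97136
Ferndale Township: $342,504 × 0.0012 = $411.0048
Total = $6,537.7904

$6,537.79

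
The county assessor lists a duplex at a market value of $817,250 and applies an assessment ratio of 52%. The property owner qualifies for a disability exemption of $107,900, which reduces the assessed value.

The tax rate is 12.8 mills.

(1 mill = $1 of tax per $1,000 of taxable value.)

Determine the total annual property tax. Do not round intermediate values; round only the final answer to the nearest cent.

Assessed value = $817,250 × 0.52 = $424,970
Taxable value = $424,970 − $107,900 = $317,070
Tax = $317,070 × 0.0128 = $4,058.496

$4,058.50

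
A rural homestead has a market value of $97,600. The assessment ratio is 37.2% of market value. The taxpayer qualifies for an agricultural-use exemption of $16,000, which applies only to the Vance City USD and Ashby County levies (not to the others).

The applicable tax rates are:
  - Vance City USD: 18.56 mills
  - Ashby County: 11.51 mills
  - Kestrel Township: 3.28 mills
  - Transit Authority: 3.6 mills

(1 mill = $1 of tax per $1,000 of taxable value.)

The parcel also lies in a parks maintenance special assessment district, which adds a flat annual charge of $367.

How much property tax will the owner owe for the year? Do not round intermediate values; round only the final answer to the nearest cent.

$1,227.43

Assessed value = $97,600 × 0.372 = $36,307.2
Vance City USD: ($36,307.2 − $16,000) × 0.01856 = $20,307.2 × 0.01856 = $376.901632
Ashby County: ($36,307.2 − $16,000) × 0.01151 = $20,307.2 × 0.01151 = $233.735872
Kestrel Township: $36,307.2 × 0.00328 = $119.087616
Transit Authority: $36,307.2 × 0.0036 = $130.70592
Levies subtotal = $860.43104
Total = $860.43104 + $367 = $1,227.43104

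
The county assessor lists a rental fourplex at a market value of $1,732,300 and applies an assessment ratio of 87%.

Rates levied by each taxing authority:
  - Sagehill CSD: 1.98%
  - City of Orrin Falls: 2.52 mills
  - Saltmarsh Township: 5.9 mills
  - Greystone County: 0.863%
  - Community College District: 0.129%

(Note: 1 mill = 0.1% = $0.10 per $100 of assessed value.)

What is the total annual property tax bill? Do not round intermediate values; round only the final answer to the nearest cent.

Assessed value = $1,732,300 × 0.87 = $1,507,101
Sagehill CSD: $1,507,101 × 0.0198 = $29,840.5998
City of Orrin Falls: $1,507,101 × 0.00252 = $3,797.89452
Saltmarsh Township: $1,507,101 × 0.0059 = $8,891.8959
Greystone County: $1,507,101 × 0.00863 = $13,006.28163
Community College District: $1,507,101 × 0.00129 = $1,944.16029
Total = $57,480.83214

$57,480.83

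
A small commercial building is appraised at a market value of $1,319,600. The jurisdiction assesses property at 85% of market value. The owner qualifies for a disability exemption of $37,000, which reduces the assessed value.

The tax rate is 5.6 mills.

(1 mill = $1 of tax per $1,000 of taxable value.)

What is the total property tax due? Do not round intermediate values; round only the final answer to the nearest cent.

Assessed value = $1,319,600 × 0.85 = $1,121,660
Taxable value = $1,121,660 − $37,000 = $1,084,660
Tax = $1,084,660 × 0.0056 = $6,074.096

$6,074.10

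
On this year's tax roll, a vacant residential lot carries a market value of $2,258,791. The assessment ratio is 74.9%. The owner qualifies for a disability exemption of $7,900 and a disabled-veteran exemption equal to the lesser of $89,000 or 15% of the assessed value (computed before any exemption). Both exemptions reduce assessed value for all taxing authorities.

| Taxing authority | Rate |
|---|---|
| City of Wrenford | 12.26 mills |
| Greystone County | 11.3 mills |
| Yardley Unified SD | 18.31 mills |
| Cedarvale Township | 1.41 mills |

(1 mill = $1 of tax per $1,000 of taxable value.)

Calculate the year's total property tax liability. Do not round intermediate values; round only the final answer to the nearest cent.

Assessed value = $2,258,791 × 0.749 = $1,691,834.459
Disabled-veteran exemption = min($89,000, 15% × $1,691,834.459) = min($89,000, $253,775.16885) = $89,000 (dollar cap binds)
Taxable value = $1,691,834.459 − $7,900 − $89,000 = $1,594,934.459
City of Wrenford: $1,594,934.459 × 0.01226 = $19,553.89646734
Greystone County: $1,594,934.459 × 0.0113 = $18,022.7593867
Yardley Unified SD: $1,594,934.459 × 0.01831 = $29,203.24994429
Cedarvale Township: $1,594,934.459 × 0.00141 = $2,248.85758719
Total = $69,028.76338552

$69,028.76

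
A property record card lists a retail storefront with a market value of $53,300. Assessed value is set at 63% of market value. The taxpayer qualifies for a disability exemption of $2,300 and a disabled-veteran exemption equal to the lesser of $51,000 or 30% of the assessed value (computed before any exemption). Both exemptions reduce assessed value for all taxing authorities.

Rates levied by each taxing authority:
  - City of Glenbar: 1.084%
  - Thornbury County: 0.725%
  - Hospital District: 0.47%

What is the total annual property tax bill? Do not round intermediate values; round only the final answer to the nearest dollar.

$483

Assessed value = $53,300 × 0.63 = $33,579
Disabled-veteran exemption = min($51,000, 30% × $33,579) = min($51,000, $10,073.7) = $10,073.7 (percentage binds)
Taxable value = $33,579 − $2,300 − $10,073.7 = $21,205.3
City of Glenbar: $21,205.3 × 0.01084 = $229.865452
Thornbury County: $21,205.3 × 0.00725 = $153.738425
Hospital District: $21,205.3 × 0.0047 = $99.66491
Total = $483.268787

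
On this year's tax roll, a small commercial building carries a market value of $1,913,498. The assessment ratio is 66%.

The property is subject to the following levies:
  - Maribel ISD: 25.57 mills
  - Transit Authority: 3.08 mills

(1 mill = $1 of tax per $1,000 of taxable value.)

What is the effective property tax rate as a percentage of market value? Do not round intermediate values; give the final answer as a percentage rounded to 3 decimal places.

Assessed value = $1,913,498 × 0.66 = $1,262,908.68
Maribel ISD: $1,262,908.68 × 0.02557 = $32,292.5749476
Transit Authority: $1,262,908.68 × 0.00308 = $3,889.7587344
Total tax = $36,182.333682
Effective rate = $36,182.333682 ÷ $1,913,498 = 1.891% of market value

1.891%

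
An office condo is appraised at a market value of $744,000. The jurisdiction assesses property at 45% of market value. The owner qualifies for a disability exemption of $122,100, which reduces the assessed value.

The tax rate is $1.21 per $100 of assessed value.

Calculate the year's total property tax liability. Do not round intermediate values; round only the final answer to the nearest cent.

Assessed value = $744,000 × 0.45 = $334,800
Taxable value = $334,800 − $122,100 = $212,700
Tax = $212,700 × 0.0121 = $2,573.67

$2,573.67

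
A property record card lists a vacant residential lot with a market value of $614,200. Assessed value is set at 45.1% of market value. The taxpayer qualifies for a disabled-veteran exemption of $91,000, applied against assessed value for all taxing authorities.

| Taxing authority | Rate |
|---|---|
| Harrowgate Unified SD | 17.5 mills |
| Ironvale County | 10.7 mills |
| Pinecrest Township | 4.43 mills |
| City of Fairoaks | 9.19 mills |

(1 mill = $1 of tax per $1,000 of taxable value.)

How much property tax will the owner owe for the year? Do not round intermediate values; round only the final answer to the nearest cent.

$7,778.70

Assessed value = $614,200 × 0.451 = $277,004.2
Taxable value = $277,004.2 − $91,000 = $186,004.2
Harrowgate Unified SD: $186,004.2 × 0.0175 = $3,255.0735
Ironvale County: $186,004.2 × 0.0107 = $1,990.24494
Pinecrest Township: $186,004.2 × 0.00443 = $823.998606
City of Fairoaks: $186,004.2 × 0.00919 = $1,709.378598
Total = $3,255.0735 + $1,990.24494 + $823.998606 + $1,709.378598 = $7,778.695644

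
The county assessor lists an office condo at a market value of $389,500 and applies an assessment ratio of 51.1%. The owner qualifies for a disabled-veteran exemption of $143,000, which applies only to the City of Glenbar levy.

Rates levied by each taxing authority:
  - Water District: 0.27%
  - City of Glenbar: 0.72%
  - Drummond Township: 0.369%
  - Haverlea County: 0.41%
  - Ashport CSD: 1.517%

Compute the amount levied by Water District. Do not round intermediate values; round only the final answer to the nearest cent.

Assessed value = $389,500 × 0.511 = $199,034.5
Water District taxable value = $199,034.5 (exemption does not apply)
Water District levy = $199,034.5 × 0.0027 = $537.39315

$537.39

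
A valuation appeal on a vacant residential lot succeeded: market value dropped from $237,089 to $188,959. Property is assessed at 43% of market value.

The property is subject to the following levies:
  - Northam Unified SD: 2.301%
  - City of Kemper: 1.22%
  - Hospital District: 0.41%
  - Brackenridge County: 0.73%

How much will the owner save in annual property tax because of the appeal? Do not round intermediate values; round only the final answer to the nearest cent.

Old assessed value = $237,089 × 0.43 = $101,948.27
New assessed value = $188,959 × 0.43 = $81,252.37
Combined rate = 0.02301 + 0.0122 + 0.0041 + 0.0073 = 0.04661
Old tax = $101,948.27 × 0.04661 = $4,751.8088647
New tax = $81,252.37 × 0.04661 = $3,787.1729657
Reduction = $4,751.8088647 − $3,787.1729657 = $964.635899

$964.64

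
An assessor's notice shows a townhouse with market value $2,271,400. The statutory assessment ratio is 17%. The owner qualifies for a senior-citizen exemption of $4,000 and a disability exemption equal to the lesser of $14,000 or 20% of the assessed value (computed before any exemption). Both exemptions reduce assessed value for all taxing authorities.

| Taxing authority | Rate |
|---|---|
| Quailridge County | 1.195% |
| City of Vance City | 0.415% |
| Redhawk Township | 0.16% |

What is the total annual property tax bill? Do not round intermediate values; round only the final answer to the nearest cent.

Assessed value = $2,271,400 × 0.17 = $386,138
Disability exemption = min($14,000, 20% × $386,138) = min($14,000, $77,227.6) = $14,000 (dollar cap binds)
Taxable value = $386,138 − $4,000 − $14,000 = $368,138
Quailridge County: $368,138 × 0.01195 = $4,399.2491
City of Vance City: $368,138 × 0.00415 = $1,527.7727
Redhawk Township: $368,138 × 0.0016 = $589.0208
Total = $6,516.0426

$6,516.04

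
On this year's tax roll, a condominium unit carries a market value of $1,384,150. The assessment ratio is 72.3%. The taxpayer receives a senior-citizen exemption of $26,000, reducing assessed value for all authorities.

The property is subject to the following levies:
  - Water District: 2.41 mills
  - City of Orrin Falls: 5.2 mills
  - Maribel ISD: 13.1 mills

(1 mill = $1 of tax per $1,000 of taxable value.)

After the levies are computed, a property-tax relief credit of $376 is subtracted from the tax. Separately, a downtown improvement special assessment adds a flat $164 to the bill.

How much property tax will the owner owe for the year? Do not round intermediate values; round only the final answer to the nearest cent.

$19,974.87

Assessed value = $1,384,150 × 0.723 = $1,000,740.45
Taxable value = $1,000,740.45 − $26,000 = $974,740.45
Water District: $974,740.45 × 0.00241 = $2,349.1244845
City of Orrin Falls: $974,740.45 × 0.0052 = $5,068.65034
Maribel ISD: $974,740.45 × 0.0131 = $12,769.099895
Levies subtotal = $20,186.8747195
After credit = $20,186.8747195 − $376 = $19,810.8747195
Total = $19,810.8747195 + $164 = $19,974.8747195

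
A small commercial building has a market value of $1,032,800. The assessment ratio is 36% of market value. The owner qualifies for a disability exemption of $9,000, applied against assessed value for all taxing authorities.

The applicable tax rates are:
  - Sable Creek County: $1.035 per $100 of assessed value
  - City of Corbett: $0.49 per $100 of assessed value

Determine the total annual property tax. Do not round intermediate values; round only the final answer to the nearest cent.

$5,532.82

Assessed value = $1,032,800 × 0.36 = $371,808
Taxable value = $371,808 − $9,000 = $362,808
Sable Creek County: $362,808 × 0.01035 = $3,755.0628
City of Corbett: $362,808 × 0.0049 = $1,777.7592
Total = $3,755.0628 + $1,777.7592 = $5,532.822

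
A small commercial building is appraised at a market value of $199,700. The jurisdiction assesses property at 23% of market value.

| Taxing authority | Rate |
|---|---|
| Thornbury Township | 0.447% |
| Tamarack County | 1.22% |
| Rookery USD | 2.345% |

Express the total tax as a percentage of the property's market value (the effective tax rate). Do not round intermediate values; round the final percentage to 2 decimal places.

0.92%

Assessed value = $199,700 × 0.23 = $45,931
Thornbury Township: $45,931 × 0.00447 = $205.31157
Tamarack County: $45,931 × 0.0122 = $560.3582
Rookery USD: $45,931 × 0.02345 = $1,077.08195
Total tax = $1,842.75172
Effective rate = $1,842.75172 ÷ $199,700 = 0.92% of market value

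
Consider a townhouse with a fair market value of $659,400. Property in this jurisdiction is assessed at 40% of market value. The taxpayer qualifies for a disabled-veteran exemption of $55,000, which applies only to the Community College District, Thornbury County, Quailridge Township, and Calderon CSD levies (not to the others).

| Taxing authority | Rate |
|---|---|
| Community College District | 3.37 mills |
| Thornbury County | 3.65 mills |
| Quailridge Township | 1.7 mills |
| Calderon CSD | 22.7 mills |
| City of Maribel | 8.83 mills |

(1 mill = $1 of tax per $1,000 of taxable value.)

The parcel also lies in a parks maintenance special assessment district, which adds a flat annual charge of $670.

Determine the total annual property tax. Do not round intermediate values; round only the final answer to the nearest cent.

$9,558.24

Assessed value = $659,400 × 0.4 = $263,760
Community College District: ($263,760 − $55,000) × 0.00337 = $208,760 × 0.00337 = $703.5212
Thornbury County: ($263,760 − $55,000) × 0.00365 = $208,760 × 0.00365 = $761.974
Quailridge Township: ($263,760 − $55,000) × 0.0017 = $208,760 × 0.0017 = $354.892
Calderon CSD: ($263,760 − $55,000) × 0.0227 = $208,760 × 0.0227 = $4,738.852
City of Maribel: $263,760 × 0.00883 = $2,329.0008
Levies subtotal = $8,888.24
Total = $8,888.24 + $670 = $9,558.24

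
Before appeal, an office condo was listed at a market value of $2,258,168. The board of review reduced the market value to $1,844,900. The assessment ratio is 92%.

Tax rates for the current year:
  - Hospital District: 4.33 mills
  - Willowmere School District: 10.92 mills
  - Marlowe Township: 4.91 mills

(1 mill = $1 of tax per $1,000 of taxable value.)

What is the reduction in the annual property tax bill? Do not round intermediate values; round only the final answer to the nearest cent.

$7,664.96

Old assessed value = $2,258,168 × 0.92 = $2,077,514.56
New assessed value = $1,844,900 × 0.92 = $1,697,308
Combined rate = 0.00433 + 0.01092 + 0.00491 = 0.02016
Old tax = $2,077,514.56 × 0.02016 = $41,882.6935296
New tax = $1,697,308 × 0.02016 = $34,217.72928
Reduction = $41,882.6935296 − $34,217.72928 = $7,664.9642496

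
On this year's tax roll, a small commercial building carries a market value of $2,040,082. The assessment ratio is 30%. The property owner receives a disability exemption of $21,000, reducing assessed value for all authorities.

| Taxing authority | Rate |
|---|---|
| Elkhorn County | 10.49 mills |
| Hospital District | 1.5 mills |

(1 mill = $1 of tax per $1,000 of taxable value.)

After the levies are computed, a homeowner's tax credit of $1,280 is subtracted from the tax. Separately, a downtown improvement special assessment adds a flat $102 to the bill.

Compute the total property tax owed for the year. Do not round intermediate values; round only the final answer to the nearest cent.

Assessed value = $2,040,082 × 0.3 = $612,024.6
Taxable value = $612,024.6 − $21,000 = $591,024.6
Elkhorn County: $591,024.6 × 0.01049 = $6,199.848054
Hospital District: $591,024.6 × 0.0015 = $886.5369
Levies subtotal = $7,086.384954
After credit = $7,086.384954 − $1,280 = $5,806.384954
Total = $5,806.384954 + $102 = $5,908.384954

$5,908.38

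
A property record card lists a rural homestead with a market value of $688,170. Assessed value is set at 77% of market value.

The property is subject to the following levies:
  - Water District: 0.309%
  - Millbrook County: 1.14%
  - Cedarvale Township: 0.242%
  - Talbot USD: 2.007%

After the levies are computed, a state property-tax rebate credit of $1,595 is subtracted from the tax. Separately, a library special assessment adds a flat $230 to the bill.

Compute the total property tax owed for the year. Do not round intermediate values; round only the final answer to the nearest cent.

$18,230.37

Assessed value = $688,170 × 0.77 = $529,890.9
Water District: $529,890.9 × 0.00309 = $1,637.362881
Millbrook County: $529,890.9 × 0.0114 = $6,040.75626
Cedarvale Township: $529,890.9 × 0.00242 = $1,282.335978
Talbot USD: $529,890.9 × 0.02007 = $10,634.910363
Levies subtotal = $19,595.365482
After credit = $19,595.365482 − $1,595 = $18,000.365482
Total = $18,000.365482 + $230 = $18,230.365482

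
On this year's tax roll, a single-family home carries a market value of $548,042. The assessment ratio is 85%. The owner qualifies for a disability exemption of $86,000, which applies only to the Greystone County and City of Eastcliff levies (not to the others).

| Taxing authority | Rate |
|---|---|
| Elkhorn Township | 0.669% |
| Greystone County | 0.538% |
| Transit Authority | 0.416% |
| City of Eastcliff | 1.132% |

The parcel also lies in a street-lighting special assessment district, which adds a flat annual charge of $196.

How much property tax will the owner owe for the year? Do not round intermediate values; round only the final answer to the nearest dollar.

Assessed value = $548,042 × 0.85 = $465,835.7
Elkhorn Township: $465,835.7 × 0.00669 = $3,116.440833
Greystone County: ($465,835.7 − $86,000) × 0.00538 = $379,835.7 × 0.00538 = $2,043.516066
Transit Authority: $465,835.7 × 0.00416 = $1,937.876512
City of Eastcliff: ($465,835.7 − $86,000) × 0.01132 = $379,835.7 × 0.01132 = $4,299.740124
Levies subtotal = $11,397.573535
Total = $11,397.573535 + $196 = $11,593.573535

$11,594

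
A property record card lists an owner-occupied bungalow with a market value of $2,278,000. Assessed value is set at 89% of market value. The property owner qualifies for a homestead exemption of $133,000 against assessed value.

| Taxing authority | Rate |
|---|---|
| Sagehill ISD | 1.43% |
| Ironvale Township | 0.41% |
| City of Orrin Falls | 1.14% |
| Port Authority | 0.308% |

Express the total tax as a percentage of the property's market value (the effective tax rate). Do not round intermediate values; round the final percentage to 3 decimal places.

2.734%

Assessed value = $2,278,000 × 0.89 = $2,027,420
Taxable value = $2,027,420 − $133,000 = $1,894,420
Sagehill ISD: $1,894,420 × 0.0143 = $27,090.206
Ironvale Township: $1,894,420 × 0.0041 = $7,767.122
City of Orrin Falls: $1,894,420 × 0.0114 = $21,596.388
Port Authority: $1,894,420 × 0.00308 = $5,834.8136
Total tax = $62,288.5296
Effective rate = $62,288.5296 ÷ $2,278,000 = 2.734% of market value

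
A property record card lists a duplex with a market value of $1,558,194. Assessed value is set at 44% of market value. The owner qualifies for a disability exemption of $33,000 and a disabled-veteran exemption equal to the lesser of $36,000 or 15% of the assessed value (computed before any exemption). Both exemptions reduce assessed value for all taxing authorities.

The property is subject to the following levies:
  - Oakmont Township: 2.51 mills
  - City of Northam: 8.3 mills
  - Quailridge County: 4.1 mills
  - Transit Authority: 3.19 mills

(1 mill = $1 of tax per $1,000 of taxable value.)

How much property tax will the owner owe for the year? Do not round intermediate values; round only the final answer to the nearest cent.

Assessed value = $1,558,194 × 0.44 = $685,605.36
Disabled-veteran exemption = min($36,000, 15% × $685,605.36) = min($36,000, $102,840.804) = $36,000 (dollar cap binds)
Taxable value = $685,605.36 − $33,000 − $36,000 = $616,605.36
Oakmont Township: $616,605.36 × 0.00251 = $1,547.6794536
City of Northam: $616,605.36 × 0.0083 = $5,117.824488
Quailridge County: $616,605.36 × 0.0041 = $2,528.081976
Transit Authority: $616,605.36 × 0.00319 = $1,966.9710984
Total = $11,160.557016

$11,160.56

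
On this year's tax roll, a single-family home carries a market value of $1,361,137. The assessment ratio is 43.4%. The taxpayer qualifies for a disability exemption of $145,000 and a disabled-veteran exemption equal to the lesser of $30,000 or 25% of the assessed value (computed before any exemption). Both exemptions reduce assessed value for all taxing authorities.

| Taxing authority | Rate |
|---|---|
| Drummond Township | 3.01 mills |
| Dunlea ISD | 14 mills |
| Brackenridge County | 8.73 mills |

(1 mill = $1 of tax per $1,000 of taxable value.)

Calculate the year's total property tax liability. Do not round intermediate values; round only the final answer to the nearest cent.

Assessed value = $1,361,137 × 0.434 = $590,733.458
Disabled-veteran exemption = min($30,000, 25% × $590,733.458) = min($30,000, $147,683.3645) = $30,000 (dollar cap binds)
Taxable value = $590,733.458 − $145,000 − $30,000 = $415,733.458
Drummond Township: $415,733.458 × 0.00301 = $1,251.35770858
Dunlea ISD: $415,733.458 × 0.014 = $5,820.268412
Brackenridge County: $415,733.458 × 0.00873 = $3,629.35308834
Total = $10,700.97920892

$10,700.98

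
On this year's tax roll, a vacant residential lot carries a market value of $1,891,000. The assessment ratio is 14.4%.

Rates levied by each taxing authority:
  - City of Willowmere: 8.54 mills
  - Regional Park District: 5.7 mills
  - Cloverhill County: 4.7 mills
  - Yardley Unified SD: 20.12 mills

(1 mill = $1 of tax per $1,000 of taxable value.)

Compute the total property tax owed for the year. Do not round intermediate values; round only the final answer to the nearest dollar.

$10,636

Assessed value = $1,891,000 × 0.144 = $272,304
City of Willowmere: $272,304 × 0.00854 = $2,325.47616
Regional Park District: $272,304 × 0.0057 = $1,552.1328
Cloverhill County: $272,304 × 0.0047 = $1,279.8288
Yardley Unified SD: $272,304 × 0.02012 = $5,478.75648
Total = $2,325.47616 + $1,552.1328 + $1,279.8288 + $5,478.75648 = $10,636.19424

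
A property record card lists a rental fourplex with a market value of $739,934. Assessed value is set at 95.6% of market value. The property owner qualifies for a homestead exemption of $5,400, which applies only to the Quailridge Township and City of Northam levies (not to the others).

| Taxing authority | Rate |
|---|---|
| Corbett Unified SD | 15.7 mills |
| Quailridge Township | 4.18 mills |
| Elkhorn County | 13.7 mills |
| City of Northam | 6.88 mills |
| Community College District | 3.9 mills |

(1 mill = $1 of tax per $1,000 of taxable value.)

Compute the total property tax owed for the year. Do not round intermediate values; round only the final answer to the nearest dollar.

$31,320

Assessed value = $739,934 × 0.956 = $707,376.904
Corbett Unified SD: $707,376.904 × 0.0157 = $11,105.8173928
Quailridge Township: ($707,376.904 − $5,400) × 0.00418 = $701,976.904 × 0.00418 = $2,934.26345872
Elkhorn County: $707,376.904 × 0.0137 = $9,691.0635848
City of Northam: ($707,376.904 − $5,400) × 0.00688 = $701,976.904 × 0.00688 = $4,829.60109952
Community College District: $707,376.904 × 0.0039 = $2,758.7699256
Total = $31,319.51546144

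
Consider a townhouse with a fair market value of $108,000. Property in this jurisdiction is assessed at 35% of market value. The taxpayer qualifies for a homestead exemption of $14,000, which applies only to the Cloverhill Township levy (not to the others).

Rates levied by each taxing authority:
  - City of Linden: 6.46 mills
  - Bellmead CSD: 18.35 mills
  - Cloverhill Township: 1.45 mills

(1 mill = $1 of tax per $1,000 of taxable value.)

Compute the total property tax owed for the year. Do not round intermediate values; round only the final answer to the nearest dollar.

$972

Assessed value = $108,000 × 0.35 = $37,800
City of Linden: $37,800 × 0.00646 = $244.188
Bellmead CSD: $37,800 × 0.01835 = $693.63
Cloverhill Township: ($37,800 − $14,000) × 0.00145 = $23,800 × 0.00145 = $34.51
Total = $972.328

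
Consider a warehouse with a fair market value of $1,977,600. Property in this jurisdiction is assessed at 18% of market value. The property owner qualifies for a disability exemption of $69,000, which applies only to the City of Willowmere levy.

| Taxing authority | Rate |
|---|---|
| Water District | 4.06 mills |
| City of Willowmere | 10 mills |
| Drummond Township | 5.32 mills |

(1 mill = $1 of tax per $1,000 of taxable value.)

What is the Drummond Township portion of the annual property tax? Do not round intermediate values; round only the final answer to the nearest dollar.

Assessed value = $1,977,600 × 0.18 = $355,968
Drummond Township taxable value = $355,968 (exemption does not apply)
Drummond Township levy = $355,968 × 0.00532 = $1,893.74976

$1,894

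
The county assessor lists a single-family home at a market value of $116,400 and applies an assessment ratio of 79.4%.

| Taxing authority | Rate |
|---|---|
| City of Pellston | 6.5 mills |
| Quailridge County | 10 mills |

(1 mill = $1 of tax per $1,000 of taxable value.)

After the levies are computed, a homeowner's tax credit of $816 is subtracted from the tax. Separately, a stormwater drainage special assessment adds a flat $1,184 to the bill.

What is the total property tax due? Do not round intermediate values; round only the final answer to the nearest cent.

Assessed value = $116,400 × 0.794 = $92,421.6
City of Pellston: $92,421.6 × 0.0065 = $600.7404
Quailridge County: $92,421.6 × 0.01 = $924.216
Levies subtotal = $1,524.9564
After credit = $1,524.9564 − $816 = $708.9564
Total = $708.9564 + $1,184 = $1,892.9564

$1,892.96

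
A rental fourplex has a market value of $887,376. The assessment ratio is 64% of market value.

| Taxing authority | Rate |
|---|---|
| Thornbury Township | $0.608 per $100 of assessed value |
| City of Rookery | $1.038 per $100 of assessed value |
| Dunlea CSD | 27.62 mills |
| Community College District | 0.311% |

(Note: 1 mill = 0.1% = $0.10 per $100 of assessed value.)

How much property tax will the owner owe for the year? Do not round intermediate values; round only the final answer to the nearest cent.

$26,800.18

Assessed value = $887,376 × 0.64 = $567,920.64
Thornbury Township: $567,920.64 × 0.00608 = $3,452.9574912
City of Rookery: $567,920.64 × 0.01038 = $5,895.0162432
Dunlea CSD: $567,920.64 × 0.02762 = $15,685.9680768
Community College District: $567,920.64 × 0.00311 = $1,766.2331904
Total = $26,800.1750016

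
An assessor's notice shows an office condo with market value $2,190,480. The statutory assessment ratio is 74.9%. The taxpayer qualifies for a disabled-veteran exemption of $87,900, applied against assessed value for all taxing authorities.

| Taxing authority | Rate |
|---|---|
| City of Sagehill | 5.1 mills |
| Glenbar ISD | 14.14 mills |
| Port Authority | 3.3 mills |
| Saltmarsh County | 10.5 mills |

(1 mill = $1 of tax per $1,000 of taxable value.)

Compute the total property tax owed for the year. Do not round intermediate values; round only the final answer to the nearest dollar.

Assessed value = $2,190,480 × 0.749 = $1,640,669.52
Taxable value = $1,640,669.52 − $87,900 = $1,552,769.52
City of Sagehill: $1,552,769.52 × 0.0051 = $7,919.124552
Glenbar ISD: $1,552,769.52 × 0.01414 = $21,956.1610128
Port Authority: $1,552,769.52 × 0.0033 = $5,124.139416
Saltmarsh County: $1,552,769.52 × 0.0105 = $16,304.07996
Total = $7,919.124552 + $21,956.1610128 + $5,124.139416 + $16,304.07996 = $51,303.5049408

$51,304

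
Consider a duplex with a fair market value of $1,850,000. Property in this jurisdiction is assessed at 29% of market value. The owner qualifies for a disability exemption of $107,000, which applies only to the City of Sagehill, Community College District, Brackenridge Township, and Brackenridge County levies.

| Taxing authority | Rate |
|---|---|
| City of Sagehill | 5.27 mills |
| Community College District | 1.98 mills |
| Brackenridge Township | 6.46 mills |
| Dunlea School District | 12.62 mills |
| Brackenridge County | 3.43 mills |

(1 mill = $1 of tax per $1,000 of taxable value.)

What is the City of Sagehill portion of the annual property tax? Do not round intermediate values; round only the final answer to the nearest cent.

$2,263.47

Assessed value = $1,850,000 × 0.29 = $536,500
City of Sagehill taxable value = $536,500 − $107,000 = $429,500
City of Sagehill levy = $429,500 × 0.00527 = $2,263.465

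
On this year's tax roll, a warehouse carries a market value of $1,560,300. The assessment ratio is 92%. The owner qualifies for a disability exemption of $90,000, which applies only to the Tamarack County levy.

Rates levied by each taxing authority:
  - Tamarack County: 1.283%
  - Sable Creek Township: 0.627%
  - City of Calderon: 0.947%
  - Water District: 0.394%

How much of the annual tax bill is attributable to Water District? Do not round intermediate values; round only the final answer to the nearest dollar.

Assessed value = $1,560,300 × 0.92 = $1,435,476
Water District taxable value = $1,435,476 (exemption does not apply)
Water District levy = $1,435,476 × 0.00394 = $5,655.77544

$5,656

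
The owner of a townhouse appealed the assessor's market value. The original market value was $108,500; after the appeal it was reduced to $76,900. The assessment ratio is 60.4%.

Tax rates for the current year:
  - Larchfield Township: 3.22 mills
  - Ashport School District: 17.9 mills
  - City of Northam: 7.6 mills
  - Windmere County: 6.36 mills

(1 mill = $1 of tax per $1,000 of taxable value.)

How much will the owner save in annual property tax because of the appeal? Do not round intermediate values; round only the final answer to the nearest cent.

Old assessed value = $108,500 × 0.604 = $65,534
New assessed value = $76,900 × 0.604 = $46,447.6
Combined rate = 0.00322 + 0.0179 + 0.0076 + 0.00636 = 0.03508
Old tax = $65,534 × 0.03508 = $2,298.93272
New tax = $46,447.6 × 0.03508 = $1,629.381808
Reduction = $2,298.93272 − $1,629.381808 = $669.550912

$669.55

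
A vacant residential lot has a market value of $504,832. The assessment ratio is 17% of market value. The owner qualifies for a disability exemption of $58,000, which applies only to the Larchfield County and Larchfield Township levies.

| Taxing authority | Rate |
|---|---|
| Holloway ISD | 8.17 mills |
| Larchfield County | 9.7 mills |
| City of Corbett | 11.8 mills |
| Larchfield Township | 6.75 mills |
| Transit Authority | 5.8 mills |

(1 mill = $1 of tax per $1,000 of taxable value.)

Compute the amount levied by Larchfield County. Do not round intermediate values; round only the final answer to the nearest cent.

$269.87

Assessed value = $504,832 × 0.17 = $85,821.44
Larchfield County taxable value = $85,821.44 − $58,000 = $27,821.44
Larchfield County levy = $27,821.44 × 0.0097 = $269.867968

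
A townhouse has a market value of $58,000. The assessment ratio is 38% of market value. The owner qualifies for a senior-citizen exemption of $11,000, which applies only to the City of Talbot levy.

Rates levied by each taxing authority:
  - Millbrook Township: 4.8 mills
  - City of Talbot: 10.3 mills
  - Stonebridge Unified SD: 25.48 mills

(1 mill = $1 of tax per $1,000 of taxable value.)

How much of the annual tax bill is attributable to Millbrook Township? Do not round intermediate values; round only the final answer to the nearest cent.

$105.79

Assessed value = $58,000 × 0.38 = $22,040
Millbrook Township taxable value = $22,040 (exemption does not apply)
Millbrook Township levy = $22,040 × 0.0048 = $105.792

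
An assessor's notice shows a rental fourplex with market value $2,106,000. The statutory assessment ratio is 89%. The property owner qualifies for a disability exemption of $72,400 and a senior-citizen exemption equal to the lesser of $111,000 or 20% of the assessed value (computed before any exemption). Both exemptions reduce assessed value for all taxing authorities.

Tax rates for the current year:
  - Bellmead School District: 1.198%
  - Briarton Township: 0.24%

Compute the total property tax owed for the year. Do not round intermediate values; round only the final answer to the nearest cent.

$24,315.72

Assessed value = $2,106,000 × 0.89 = $1,874,340
Senior-citizen exemption = min($111,000, 20% × $1,874,340) = min($111,000, $374,868) = $111,000 (dollar cap binds)
Taxable value = $1,874,340 − $72,400 − $111,000 = $1,690,940
Bellmead School District: $1,690,940 × 0.01198 = $20,257.4612
Briarton Township: $1,690,940 × 0.0024 = $4,058.256
Total = $24,315.7172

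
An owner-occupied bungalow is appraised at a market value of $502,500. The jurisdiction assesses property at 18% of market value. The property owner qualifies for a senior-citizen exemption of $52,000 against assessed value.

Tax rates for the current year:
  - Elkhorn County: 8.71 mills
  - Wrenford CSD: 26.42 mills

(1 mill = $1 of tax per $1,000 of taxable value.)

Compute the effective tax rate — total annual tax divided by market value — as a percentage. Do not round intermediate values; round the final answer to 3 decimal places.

0.269%

Assessed value = $502,500 × 0.18 = $90,450
Taxable value = $90,450 − $52,000 = $38,450
Elkhorn County: $38,450 × 0.00871 = $334.8995
Wrenford CSD: $38,450 × 0.02642 = $1,015.849
Total tax = $1,350.7485
Effective rate = $1,350.7485 ÷ $502,500 = 0.269% of market value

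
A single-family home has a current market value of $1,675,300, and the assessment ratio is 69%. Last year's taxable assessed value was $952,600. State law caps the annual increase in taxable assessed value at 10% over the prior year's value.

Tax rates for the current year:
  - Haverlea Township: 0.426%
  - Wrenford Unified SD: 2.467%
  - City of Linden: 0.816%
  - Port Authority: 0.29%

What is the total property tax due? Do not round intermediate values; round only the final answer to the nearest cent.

$41,903.92

Uncapped assessed value = $1,675,300 × 0.69 = $1,155,957
Cap limit = $952,600 × 1.1 = $1,047,860
Taxable assessed value = min($1,155,957, $1,047,860) = $1,047,860 (cap binds)
Haverlea Township: $1,047,860 × 0.00426 = $4,463.8836
Wrenford Unified SD: $1,047,860 × 0.02467 = $25,850.7062
City of Linden: $1,047,860 × 0.00816 = $8,550.5376
Port Authority: $1,047,860 × 0.0029 = $3,038.794
Total = $41,903.9214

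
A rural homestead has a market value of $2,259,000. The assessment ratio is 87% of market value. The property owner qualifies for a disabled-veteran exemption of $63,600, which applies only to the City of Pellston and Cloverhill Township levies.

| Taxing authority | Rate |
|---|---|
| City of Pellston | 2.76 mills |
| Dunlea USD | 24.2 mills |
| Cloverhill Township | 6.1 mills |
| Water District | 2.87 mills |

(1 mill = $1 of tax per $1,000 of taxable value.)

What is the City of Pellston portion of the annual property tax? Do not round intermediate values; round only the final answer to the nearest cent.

Assessed value = $2,259,000 × 0.87 = $1,965,330
City of Pellston taxable value = $1,965,330 − $63,600 = $1,901,730
City of Pellston levy = $1,901,730 × 0.00276 = $5,248.7748

$5,248.77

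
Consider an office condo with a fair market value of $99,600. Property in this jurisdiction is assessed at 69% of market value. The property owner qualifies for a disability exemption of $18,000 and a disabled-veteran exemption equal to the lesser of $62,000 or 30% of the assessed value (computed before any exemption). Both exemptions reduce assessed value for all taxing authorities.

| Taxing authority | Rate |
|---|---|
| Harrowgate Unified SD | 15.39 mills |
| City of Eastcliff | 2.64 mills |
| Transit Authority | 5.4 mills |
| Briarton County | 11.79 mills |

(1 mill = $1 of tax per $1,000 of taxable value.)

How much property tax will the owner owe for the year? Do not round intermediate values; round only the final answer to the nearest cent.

$1,060.36

Assessed value = $99,600 × 0.69 = $68,724
Disabled-veteran exemption = min($62,000, 30% × $68,724) = min($62,000, $20,617.2) = $20,617.2 (percentage binds)
Taxable value = $68,724 − $18,000 − $20,617.2 = $30,106.8
Harrowgate Unified SD: $30,106.8 × 0.01539 = $463.343652
City of Eastcliff: $30,106.8 × 0.00264 = $79.481952
Transit Authority: $30,106.8 × 0.0054 = $162.57672
Briarton County: $30,106.8 × 0.01179 = $354.959172
Total = $1,060.361496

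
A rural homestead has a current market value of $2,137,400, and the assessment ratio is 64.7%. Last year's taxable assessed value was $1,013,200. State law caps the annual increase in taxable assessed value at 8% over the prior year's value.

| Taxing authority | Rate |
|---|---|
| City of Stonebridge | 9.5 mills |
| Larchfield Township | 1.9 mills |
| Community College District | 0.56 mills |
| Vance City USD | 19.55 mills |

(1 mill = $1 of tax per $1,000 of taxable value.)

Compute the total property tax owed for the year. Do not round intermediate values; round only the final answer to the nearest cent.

$34,480.01

Uncapped assessed value = $2,137,400 × 0.647 = $1,382,897.8
Cap limit = $1,013,200 × 1.08 = $1,094,256
Taxable assessed value = min($1,382,897.8, $1,094,256) = $1,094,256 (cap binds)
City of Stonebridge: $1,094,256 × 0.0095 = $10,395.432
Larchfield Township: $1,094,256 × 0.0019 = $2,079.0864
Community College District: $1,094,256 × 0.00056 = $612.78336
Vance City USD: $1,094,256 × 0.01955 = $21,392.7048
Total = $34,480.00656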